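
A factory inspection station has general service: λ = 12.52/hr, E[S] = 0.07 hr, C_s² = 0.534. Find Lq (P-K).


ρ = λ·E[S] = 12.52·0.07 = 0.8764
Lq = ρ²(1+C_s²)/(2(1−ρ)) = 0.7681·(1+0.534)/(2·0.1236)
= 0.7681·1.5340/0.2472 = 4.76630

Final: 4.76630


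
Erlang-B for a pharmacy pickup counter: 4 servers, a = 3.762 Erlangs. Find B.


B(c,a) = (a^c/c!) / Σ_{k=0}^{c} a^k/k!
a^4/4! = 8.345722
Σ terms (k=0..4): 1.00000 + 3.76200 + 7.07632 + 8.87371 + 8.34572 = 29.057752
B = 8.345722/29.057752 = 0.287212

Final: 0.287212


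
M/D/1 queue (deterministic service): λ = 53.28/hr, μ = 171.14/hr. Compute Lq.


ρ = 53.28/171.14 = 0.3113
M/D/1: Lq = ρ²/(2(1−ρ)) = 0.09692/(2·0.6887) = 0.07037

Final: 0.07037


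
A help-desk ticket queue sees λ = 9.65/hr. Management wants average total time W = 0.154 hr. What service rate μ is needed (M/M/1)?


W = 1/(μ−λ) ⇒ μ − λ = 1/W = 1/0.154 = 6.4935
μ = λ + 1/W = 9.65 + 6.4935 = 16.1435 per hr

Final: 16.1435 /hr


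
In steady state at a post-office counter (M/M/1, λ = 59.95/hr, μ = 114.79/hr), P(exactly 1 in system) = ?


ρ = 59.95/114.79 = 0.5223
P_n = (1−ρ)·ρ^n = (1 − 0.5223)·0.5223^1 = 0.4777·0.522258 = 0.249505

Final: 0.249505


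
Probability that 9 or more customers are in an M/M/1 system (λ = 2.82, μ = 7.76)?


ρ = 2.82/7.76 = 0.3634
P(N ≥ n) = ρ^n = 0.3634^9 = 0.0001105

Final: 0.0001105


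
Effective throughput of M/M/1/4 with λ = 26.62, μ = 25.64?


ρ = 1.0382; P_K = (1−ρ)ρ^4/(1−ρ^5) = 0.215278
λ_eff = λ(1 − P_K) = 26.62·(1 − 0.215278) = 26.62·0.784722 = 20.8893 /hr

Final: 20.8893 /hr


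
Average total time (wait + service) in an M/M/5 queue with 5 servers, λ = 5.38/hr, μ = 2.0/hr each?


a = 2.6900; ρ = 0.5380; P₀ = 0.065468
Lq = P₀·a^c·ρ/(c!(1−ρ)²) = 0.19369
Wq = Lq/λ = 0.19369/5.38 = 0.03600 hr
W = Wq + 1/μ = 0.03600 + 0.50000 = 0.53600 hr

Final: 0.53600 hr


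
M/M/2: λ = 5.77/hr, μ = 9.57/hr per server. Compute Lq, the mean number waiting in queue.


a = λ/μ = 0.6029; ρ = a/2 = 0.3015
P₀ = 0.536732
Lq = P₀·a^c·ρ / (c!·(1−ρ)²) = 0.536732·0.36352·0.3015/(2·0.48795)
= 0.06027

Final: 0.06027


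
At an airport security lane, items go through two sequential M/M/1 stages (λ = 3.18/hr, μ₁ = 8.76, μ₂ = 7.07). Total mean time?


Each node sees arrival rate λ = 3.18/hr (tandem ⇒ throughput preserved).
W₁ = 1/(μ₁−λ) = 1/(8.76−3.18) = 0.17921 hr
W₂ = 1/(μ₂−λ) = 1/(7.07−3.18) = 0.25707 hr
W_total = W₁ + W₂ = 0.17921 + 0.25707 = 0.43628 hr

Final: 0.43628 hr


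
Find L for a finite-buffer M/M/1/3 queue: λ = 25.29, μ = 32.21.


ρ = 25.29/32.21 = 0.7852
L = ρ[1 − (K+1)ρ^K + Kρ^(K+1)] / [(1−ρ)(1−ρ^(K+1))]
Numerator: 0.7852·(1 − 4·0.484032 + 3·0.380043) = 0.160172
Denominator: (0.2148)·(0.619957) = 0.133192
L = 0.160172/0.133192 = 1.2026

Final: 1.2026


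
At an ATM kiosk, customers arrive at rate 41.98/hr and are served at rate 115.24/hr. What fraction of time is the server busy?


ρ = λ/μ = 41.98/115.24 = 0.3643

Final: 0.3643


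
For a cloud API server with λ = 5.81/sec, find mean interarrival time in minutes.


Mean interarrival time = 1/λ = 1/5.81 second = 0.17212 second
In minutes: 0.17212 × 0.0166667 = 0.002869 min

Final: 0.002869 min


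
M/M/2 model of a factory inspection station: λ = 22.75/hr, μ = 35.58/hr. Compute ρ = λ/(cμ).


ρ = λ/(cμ) = 22.75/(2·35.58) = 22.75/71.16 = 0.3197

Final: 0.3197


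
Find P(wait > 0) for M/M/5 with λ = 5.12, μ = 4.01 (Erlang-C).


a = λ/μ = 1.2768; ρ = a/5 = 0.2554
P₀ = 0.278741 (from M/M/c formula)
C(c,a) = [a^c/(c!(1−ρ))]·P₀ = [3.39334/(120·0.7446)]·0.278741
= 0.03798·0.278741 = 0.010585

Final: 0.010585


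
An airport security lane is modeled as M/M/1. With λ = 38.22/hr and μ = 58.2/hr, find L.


ρ = λ/μ = 38.22/58.2 = 0.6567
L = ρ/(1−ρ) = 0.6567/(1 − 0.6567) = 0.6567/0.3433 = 1.9129

Final: 1.9129


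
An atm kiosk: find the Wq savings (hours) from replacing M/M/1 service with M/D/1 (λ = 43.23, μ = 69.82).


ρ = 43.23/69.82 = 0.6192
Wq(M/M/1) = ρ/(μ−λ) = 0.6192/26.59 = 0.02329 hr
Wq(M/D/1) = ρ/(2(μ−λ)) = 0.01164 hr
Savings = 0.02329 − 0.01164 = 0.01164 hr

Final: 0.01164 hr


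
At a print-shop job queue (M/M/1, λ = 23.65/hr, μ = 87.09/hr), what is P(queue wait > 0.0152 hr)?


ρ = 23.65/87.09 = 0.2716
P(Wq > t) = ρ·e^{−(μ−λ)t} = 0.2716·e^{−0.9643}
= 0.2716·0.381255 = 0.103533

Final: 0.103533


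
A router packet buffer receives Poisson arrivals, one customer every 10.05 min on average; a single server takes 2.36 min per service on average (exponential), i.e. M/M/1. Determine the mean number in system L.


λ = 60/10.05 = 5.9701 /hr
μ = 60/2.36 = 25.4237 /hr
ρ = λ/μ = 5.9701/25.4237 = 0.2348
L = ρ/(1−ρ) = 0.2348/0.7652 = 0.3069

Final: 0.3069


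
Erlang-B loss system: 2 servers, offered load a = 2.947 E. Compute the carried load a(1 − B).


B(2,2.947) = 0.523850 (Erlang-B)
Carried load = a(1 − B) = 2.947·(1 − 0.523850) = 2.947·0.476150 = 1.4032 E

Final: 1.4032 Erlangs


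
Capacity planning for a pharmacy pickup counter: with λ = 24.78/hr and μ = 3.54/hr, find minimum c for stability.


Stability requires cμ > λ ⇔ c > λ/μ.
λ/μ = 24.78/3.54 = 7.0000
Minimum integer c = ⌊7.0000⌋ + 1 = 8
Check: 8·3.54 = 28.32 > 24.78, while 7·3.54 = 24.78 ≤ 24.78

Final: 8 servers


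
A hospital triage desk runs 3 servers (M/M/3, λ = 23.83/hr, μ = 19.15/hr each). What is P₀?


a = λ/μ = 23.83/19.15 = 1.2444; ρ = a/c = 0.4148
Σ_{k=0}^{2} a^k/k! (terms k=0..2) = 1.00000 + 1.24439 + 0.77425 = 3.01864
Tail: a^3/(3!(1−ρ)) = 1.92693/(6·0.5852) = 0.54879
P₀ = 1/(3.01864 + 0.54879) = 1/3.56743 = 0.280314

Final: 0.280314


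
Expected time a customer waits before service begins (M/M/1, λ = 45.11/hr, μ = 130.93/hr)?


ρ = 45.11/130.93 = 0.3445
Wq = ρ/(μ−λ) = 0.3445/(130.93 − 45.11) = 0.3445/85.82 = 0.004015 hr

Final: 0.004015 hr


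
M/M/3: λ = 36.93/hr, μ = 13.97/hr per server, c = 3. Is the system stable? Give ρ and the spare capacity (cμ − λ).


Total capacity cμ = 3·13.97 = 41.91/hr
ρ = λ/(cμ) = 36.93/41.91 = 0.8812
Stable ⇔ ρ < 1: YES
Spare capacity = cμ − λ = 41.91 − 36.93 = 4.98/hr

Final: ρ = 0.8812; stable; margin = 4.98/hr


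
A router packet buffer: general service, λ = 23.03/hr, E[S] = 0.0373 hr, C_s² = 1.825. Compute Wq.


ρ = λ·E[S] = 23.03·0.0373 = 0.8590
E[S²] = E[S]²(1+C_s²) = 0.0373²·(1+1.825) = 0.003930
Wq = λ·E[S²]/(2(1−ρ)) = 23.03·0.003930/(2·0.1410) = 0.32103 hr

Final: 0.32103 hr


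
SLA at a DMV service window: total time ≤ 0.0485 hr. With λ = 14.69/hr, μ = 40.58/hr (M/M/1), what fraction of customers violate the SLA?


W ~ Exponential(μ−λ) for M/M/1.
μ − λ = 40.58 − 14.69 = 25.8900
P(W > t) = e^{−(μ−λ)t} = e^{−1.2557} = 0.284886

Final: 0.284886


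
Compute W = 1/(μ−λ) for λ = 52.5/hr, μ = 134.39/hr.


W = 1/(μ−λ) = 1/(134.39 − 52.5) = 1/81.89 = 0.01221 hr

Final: 0.01221 hr


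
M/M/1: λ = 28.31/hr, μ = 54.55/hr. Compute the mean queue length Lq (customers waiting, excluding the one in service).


ρ = 28.31/54.55 = 0.5190
Lq = ρ²/(1−ρ) = 0.2693/0.4810 = 0.5599

Final: 0.5599


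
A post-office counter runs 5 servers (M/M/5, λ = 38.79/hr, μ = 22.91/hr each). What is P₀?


a = λ/μ = 38.79/22.91 = 1.6931; ρ = a/c = 0.3386
Σ_{k=0}^{4} a^k/k! (terms k=0..4) = 1.00000 + 1.69315 + 1.43337 + 0.80897 + 0.34243 = 5.27792
Tail: a^5/(5!(1−ρ)) = 13.91469/(120·0.6614) = 0.17533
P₀ = 1/(5.27792 + 0.17533) = 1/5.45324 = 0.183377

Final: 0.183377


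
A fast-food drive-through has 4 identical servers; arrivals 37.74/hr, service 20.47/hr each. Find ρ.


ρ = λ/(cμ) = 37.74/(4·20.47) = 37.74/81.88 = 0.4609

Final: 0.4609


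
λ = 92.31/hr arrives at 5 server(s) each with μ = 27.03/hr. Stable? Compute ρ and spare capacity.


Total capacity cμ = 5·27.03 = 135.15/hr
ρ = λ/(cμ) = 92.31/135.15 = 0.6830
Stable ⇔ ρ < 1: YES
Spare capacity = cμ − λ = 135.15 − 92.31 = 42.84/hr

Final: ρ = 0.6830; stable; margin = 42.84/hr


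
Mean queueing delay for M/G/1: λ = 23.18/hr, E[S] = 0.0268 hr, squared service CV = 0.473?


ρ = λ·E[S] = 23.18·0.0268 = 0.6212
E[S²] = E[S]²(1+C_s²) = 0.0268²·(1+0.473) = 0.001058
Wq = λ·E[S²]/(2(1−ρ)) = 23.18·0.001058/(2·0.3788) = 0.03237 hr

Final: 0.03237 hr


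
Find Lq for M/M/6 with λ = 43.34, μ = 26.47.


a = λ/μ = 1.6373; ρ = a/6 = 0.2729
P₀ = 0.194415
Lq = P₀·a^c·ρ / (c!·(1−ρ)²) = 0.194415·19.26681·0.2729/(720·0.52869)
= 0.002685

Final: 0.002685


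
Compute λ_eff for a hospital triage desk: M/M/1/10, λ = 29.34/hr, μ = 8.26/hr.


ρ = 3.5521; P_K = (1−ρ)ρ^10/(1−ρ^11) = 0.718474
λ_eff = λ(1 − P_K) = 29.34·(1 − 0.718474) = 29.34·0.281526 = 8.2600 /hr

Final: 8.2600 /hr


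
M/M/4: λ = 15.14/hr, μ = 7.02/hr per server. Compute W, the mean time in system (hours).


a = 2.1567; ρ = 0.5392; P₀ = 0.109764
Lq = P₀·a^c·ρ/(c!(1−ρ)²) = 0.25122
Wq = Lq/λ = 0.25122/15.14 = 0.01659 hr
W = Wq + 1/μ = 0.01659 + 0.14245 = 0.15904 hr

Final: 0.15904 hr


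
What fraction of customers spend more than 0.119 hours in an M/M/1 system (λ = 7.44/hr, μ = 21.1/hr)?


W ~ Exponential(μ−λ) for M/M/1.
μ − λ = 21.1 − 7.44 = 13.6600
P(W > t) = e^{−(μ−λ)t} = e^{−1.6255} = 0.196805

Final: 0.196805


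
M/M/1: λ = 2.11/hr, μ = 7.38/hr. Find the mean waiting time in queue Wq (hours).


ρ = 2.11/7.38 = 0.2859
Wq = ρ/(μ−λ) = 0.2859/(7.38 − 2.11) = 0.2859/5.27 = 0.05425 hr

Final: 0.05425 hr


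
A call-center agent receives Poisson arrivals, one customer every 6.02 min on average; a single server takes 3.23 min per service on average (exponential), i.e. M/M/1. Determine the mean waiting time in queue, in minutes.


λ = 60/6.02 = 9.9668 /hr
μ = 60/3.23 = 18.5759 /hr
ρ = λ/μ = 9.9668/18.5759 = 0.5365
Wq = ρ/(μ−λ) = 0.5365/(18.5759−9.9668) = 0.06232 hr
In minutes: 0.06232·60 = 3.739 min

Final: 3.739 min


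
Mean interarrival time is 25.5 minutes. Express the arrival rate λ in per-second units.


λ = 1/(interarrival time) in consistent units.
1 second = 0.0166667 min, so λ = 0.0166667/25.5 = 0.0006536 per second

Final: 0.0006536 /sec


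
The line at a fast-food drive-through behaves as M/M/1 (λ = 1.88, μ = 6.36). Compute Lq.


ρ = 1.88/6.36 = 0.2956
Lq = ρ²/(1−ρ) = 0.08738/0.7044 = 0.1240

Final: 0.1240


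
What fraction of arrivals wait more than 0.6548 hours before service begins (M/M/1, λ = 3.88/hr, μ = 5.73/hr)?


ρ = 3.88/5.73 = 0.6771
P(Wq > t) = ρ·e^{−(μ−λ)t} = 0.6771·e^{−1.2114}
= 0.6771·0.297786 = 0.201642

Final: 0.201642


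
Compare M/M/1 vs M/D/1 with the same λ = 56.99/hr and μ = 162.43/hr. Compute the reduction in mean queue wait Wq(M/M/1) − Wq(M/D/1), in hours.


ρ = 56.99/162.43 = 0.3509
Wq(M/M/1) = ρ/(μ−λ) = 0.3509/105.44 = 0.003328 hr
Wq(M/D/1) = ρ/(2(μ−λ)) = 0.001664 hr
Savings = 0.003328 − 0.001664 = 0.001664 hr

Final: 0.001664 hr


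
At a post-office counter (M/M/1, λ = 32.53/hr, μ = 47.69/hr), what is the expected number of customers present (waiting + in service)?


ρ = λ/μ = 32.53/47.69 = 0.6821
L = ρ/(1−ρ) = 0.6821/(1 − 0.6821) = 0.6821/0.3179 = 2.1458

Final: 2.1458


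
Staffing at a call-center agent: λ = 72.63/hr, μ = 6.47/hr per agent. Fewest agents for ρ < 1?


Stability requires cμ > λ ⇔ c > λ/μ.
λ/μ = 72.63/6.47 = 11.2257
Minimum integer c = ⌊11.2257⌋ + 1 = 12
Check: 12·6.47 = 77.64 > 72.63, while 11·6.47 = 71.17 ≤ 72.63

Final: 12 servers


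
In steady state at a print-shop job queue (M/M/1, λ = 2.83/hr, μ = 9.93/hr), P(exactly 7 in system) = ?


ρ = 2.83/9.93 = 0.2850
P_n = (1−ρ)·ρ^n = (1 − 0.2850)·0.2850^7 = 0.7150·0.0001527 = 0.0001092

Final: 0.0001092


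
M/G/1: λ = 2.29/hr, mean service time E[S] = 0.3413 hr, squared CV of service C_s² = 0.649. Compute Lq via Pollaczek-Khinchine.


ρ = λ·E[S] = 2.29·0.3413 = 0.7816
Lq = ρ²(1+C_s²)/(2(1−ρ)) = 0.6109·(1+0.649)/(2·0.2184)
= 0.6109·1.6490/0.4368 = 2.30588

Final: 2.30588


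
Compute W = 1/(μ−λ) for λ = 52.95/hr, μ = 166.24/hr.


W = 1/(μ−λ) = 1/(166.24 − 52.95) = 1/113.29 = 0.008827 hr

Final: 0.008827 hr


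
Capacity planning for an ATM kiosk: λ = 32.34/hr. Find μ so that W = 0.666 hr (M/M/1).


W = 1/(μ−λ) ⇒ μ − λ = 1/W = 1/0.666 = 1.5015
μ = λ + 1/W = 32.34 + 1.5015 = 33.8415 per hr

Final: 33.8415 /hr


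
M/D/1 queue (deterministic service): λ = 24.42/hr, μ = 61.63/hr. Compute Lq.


ρ = 24.42/61.63 = 0.3962
M/D/1: Lq = ρ²/(2(1−ρ)) = 0.1570/(2·0.6038) = 0.13002

Final: 0.13002


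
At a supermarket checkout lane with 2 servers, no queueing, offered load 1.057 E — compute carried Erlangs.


B(2,1.057) = 0.213572 (Erlang-B)
Carried load = a(1 − B) = 1.057·(1 − 0.213572) = 1.057·0.786428 = 0.8313 E

Final: 0.8313 Erlangs


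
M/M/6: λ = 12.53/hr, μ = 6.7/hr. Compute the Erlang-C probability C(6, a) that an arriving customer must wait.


a = λ/μ = 1.8701; ρ = a/6 = 0.3117
P₀ = 0.153949 (from M/M/c formula)
C(c,a) = [a^c/(c!(1−ρ))]·P₀ = [42.78166/(720·0.6883)]·0.153949
= 0.08633·0.153949 = 0.013290

Final: 0.013290


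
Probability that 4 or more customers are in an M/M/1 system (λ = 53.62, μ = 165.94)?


ρ = 53.62/165.94 = 0.3231
P(N ≥ n) = ρ^n = 0.3231^4 = 0.010902

Final: 0.010902


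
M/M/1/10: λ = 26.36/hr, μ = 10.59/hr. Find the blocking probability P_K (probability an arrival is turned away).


ρ = λ/μ = 26.36/10.59 = 2.4891
P_K = (1−ρ)ρ^K/(1−ρ^(K+1)) = (-1.4891·9130.497842)/(1 − 22727.093778)
= -13596.595936/-22726.093778 = 0.598281

Final: 0.598281


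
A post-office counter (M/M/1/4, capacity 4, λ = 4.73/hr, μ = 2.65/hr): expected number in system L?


ρ = 4.73/2.65 = 1.7849
L = ρ[1 − (K+1)ρ^K + Kρ^(K+1)] / [(1−ρ)(1−ρ^(K+1))]
Numerator: 1.7849·(1 − 5·10.149884 + 4·18.116585) = 40.547561
Denominator: (-0.7849)·(-17.116585) = 13.434904
L = 40.547561/13.434904 = 3.0181

Final: 3.0181


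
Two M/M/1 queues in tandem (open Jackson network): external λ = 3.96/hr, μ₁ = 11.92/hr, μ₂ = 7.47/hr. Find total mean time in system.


Each node sees arrival rate λ = 3.96/hr (tandem ⇒ throughput preserved).
W₁ = 1/(μ₁−λ) = 1/(11.92−3.96) = 0.12563 hr
W₂ = 1/(μ₂−λ) = 1/(7.47−3.96) = 0.28490 hr
W_total = W₁ + W₂ = 0.12563 + 0.28490 = 0.41053 hr

Final: 0.41053 hr


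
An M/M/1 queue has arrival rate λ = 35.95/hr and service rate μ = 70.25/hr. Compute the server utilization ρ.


ρ = λ/μ = 35.95/70.25 = 0.5117

Final: 0.5117


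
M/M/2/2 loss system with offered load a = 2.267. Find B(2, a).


B(c,a) = (a^c/c!) / Σ_{k=0}^{c} a^k/k!
a^2/2! = 2.569644
Σ terms (k=0..2): 1.00000 + 2.26700 + 2.56964 = 5.836645
B = 2.569644/5.836645 = 0.440261

Final: 0.440261


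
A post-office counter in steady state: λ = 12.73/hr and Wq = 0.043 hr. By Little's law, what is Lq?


Lq = λWq = 12.73·0.043 = 0.5474

Final: 0.5474


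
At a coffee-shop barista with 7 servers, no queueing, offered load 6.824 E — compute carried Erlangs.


B(7,6.824) = 0.237899 (Erlang-B)
Carried load = a(1 − B) = 6.824·(1 − 0.237899) = 6.824·0.762101 = 5.2006 E

Final: 5.2006 Erlangs


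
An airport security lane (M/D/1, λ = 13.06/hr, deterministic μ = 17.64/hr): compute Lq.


ρ = 13.06/17.64 = 0.7404
M/D/1: Lq = ρ²/(2(1−ρ)) = 0.5481/(2·0.2596) = 1.05558

Final: 1.05558


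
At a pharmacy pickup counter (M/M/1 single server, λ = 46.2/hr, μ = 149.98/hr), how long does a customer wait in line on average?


ρ = 46.2/149.98 = 0.3080
Wq = ρ/(μ−λ) = 0.3080/(149.98 − 46.2) = 0.3080/103.78 = 0.002968 hr

Final: 0.002968 hr


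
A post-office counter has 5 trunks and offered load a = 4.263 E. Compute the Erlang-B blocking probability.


B(c,a) = (a^c/c!) / Σ_{k=0}^{c} a^k/k!
a^5/5! = 11.732631
Σ terms (k=0..5): 1.00000 + 4.26300 + 9.08658 + 12.91204 + 13.76100 + 11.73263 = 52.755255
B = 11.732631/52.755255 = 0.222397

Final: 0.222397


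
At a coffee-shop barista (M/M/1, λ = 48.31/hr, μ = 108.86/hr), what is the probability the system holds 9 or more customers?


ρ = 48.31/108.86 = 0.4438
P(N ≥ n) = ρ^n = 0.4438^9 = 0.0006676

Final: 0.0006676


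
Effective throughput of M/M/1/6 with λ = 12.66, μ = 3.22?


ρ = 3.9317; P_K = (1−ρ)ρ^6/(1−ρ^7) = 0.745707
λ_eff = λ(1 − P_K) = 12.66·(1 − 0.745707) = 12.66·0.254293 = 3.2193 /hr

Final: 3.2193 /hr


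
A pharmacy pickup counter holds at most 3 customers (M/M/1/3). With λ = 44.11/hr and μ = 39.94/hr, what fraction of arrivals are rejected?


ρ = λ/μ = 44.11/39.94 = 1.1044
P_K = (1−ρ)ρ^K/(1−ρ^(K+1)) = (-0.1044·1.347060)/(1 − 1.487702)
= -0.140642/-0.487702 = 0.288377

Final: 0.288377


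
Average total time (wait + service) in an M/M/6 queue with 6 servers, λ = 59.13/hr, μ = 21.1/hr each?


a = 2.8024; ρ = 0.4671; P₀ = 0.059991
Lq = P₀·a^c·ρ/(c!(1−ρ)²) = 0.06636
Wq = Lq/λ = 0.06636/59.13 = 0.001122 hr
W = Wq + 1/μ = 0.001122 + 0.04739 = 0.04852 hr

Final: 0.04852 hr


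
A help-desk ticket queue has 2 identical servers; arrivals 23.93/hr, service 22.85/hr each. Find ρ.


ρ = λ/(cμ) = 23.93/(2·22.85) = 23.93/45.70 = 0.5236

Final: 0.5236


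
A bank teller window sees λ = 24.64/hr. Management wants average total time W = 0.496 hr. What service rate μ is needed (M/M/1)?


W = 1/(μ−λ) ⇒ μ − λ = 1/W = 1/0.496 = 2.0161
μ = λ + 1/W = 24.64 + 2.0161 = 26.6561 per hr

Final: 26.6561 /hr


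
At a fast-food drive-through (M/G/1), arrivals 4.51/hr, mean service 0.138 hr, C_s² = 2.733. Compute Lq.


ρ = λ·E[S] = 4.51·0.138 = 0.6224
Lq = ρ²(1+C_s²)/(2(1−ρ)) = 0.3874·(1+2.733)/(2·0.3776)
= 0.3874·3.7330/0.7552 = 1.91463

Final: 1.91463


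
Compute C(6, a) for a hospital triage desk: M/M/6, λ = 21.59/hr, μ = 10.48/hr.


a = λ/μ = 2.0601; ρ = a/6 = 0.3434
P₀ = 0.127214 (from M/M/c formula)
C(c,a) = [a^c/(c!(1−ρ))]·P₀ = [76.44484/(720·0.6566)]·0.127214
= 0.16169·0.127214 = 0.020569

Final: 0.020569


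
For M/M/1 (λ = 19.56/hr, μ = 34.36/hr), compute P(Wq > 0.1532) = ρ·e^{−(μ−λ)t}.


ρ = 19.56/34.36 = 0.5693
P(Wq > t) = ρ·e^{−(μ−λ)t} = 0.5693·e^{−2.2674}
= 0.5693·0.103585 = 0.058968

Final: 0.058968


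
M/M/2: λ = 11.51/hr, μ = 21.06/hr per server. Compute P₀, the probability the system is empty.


a = λ/μ = 11.51/21.06 = 0.5465; ρ = a/c = 0.2733
Σ_{k=0}^{1} a^k/k! (terms k=0..1) = 1.00000 + 0.54653 = 1.54653
Tail: a^2/(2!(1−ρ)) = 0.29870/(2·0.7267) = 0.20551
P₀ = 1/(1.54653 + 0.20551) = 1/1.75204 = 0.570763

Final: 0.570763


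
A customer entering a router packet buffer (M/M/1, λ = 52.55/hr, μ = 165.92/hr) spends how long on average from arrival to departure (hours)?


W = 1/(μ−λ) = 1/(165.92 − 52.55) = 1/113.37 = 0.008821 hr

Final: 0.008821 hr


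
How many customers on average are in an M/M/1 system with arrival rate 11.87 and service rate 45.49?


ρ = λ/μ = 11.87/45.49 = 0.2609
L = ρ/(1−ρ) = 0.2609/(1 − 0.2609) = 0.2609/0.7391 = 0.3531

Final: 0.3531


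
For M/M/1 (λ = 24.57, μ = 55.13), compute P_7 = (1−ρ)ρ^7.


ρ = 24.57/55.13 = 0.4457
P_n = (1−ρ)·ρ^n = (1 − 0.4457)·0.4457^7 = 0.5543·0.003492 = 0.001936

Final: 0.001936


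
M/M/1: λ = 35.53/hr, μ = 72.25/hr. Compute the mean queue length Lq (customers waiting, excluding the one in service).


ρ = 35.53/72.25 = 0.4918
Lq = ρ²/(1−ρ) = 0.2418/0.5082 = 0.4758

Final: 0.4758


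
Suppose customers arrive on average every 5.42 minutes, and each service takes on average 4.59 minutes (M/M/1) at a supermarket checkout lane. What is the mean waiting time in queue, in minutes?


λ = 60/5.42 = 11.0701 /hr
μ = 60/4.59 = 13.0719 /hr
ρ = λ/μ = 11.0701/13.0719 = 0.8469
Wq = ρ/(μ−λ) = 0.8469/(13.0719−11.0701) = 0.42305 hr
In minutes: 0.42305·60 = 25.383 min

Final: 25.383 min


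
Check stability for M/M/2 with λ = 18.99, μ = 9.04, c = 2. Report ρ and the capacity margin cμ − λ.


Total capacity cμ = 2·9.04 = 18.08/hr
ρ = λ/(cμ) = 18.99/18.08 = 1.0503
Stable ⇔ ρ < 1: NO
Spare capacity = cμ − λ = 18.08 − 18.99 = -0.91/hr

Final: ρ = 1.0503; unstable; margin = -0.91/hr


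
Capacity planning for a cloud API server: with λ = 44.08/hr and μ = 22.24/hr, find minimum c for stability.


Stability requires cμ > λ ⇔ c > λ/μ.
λ/μ = 44.08/22.24 = 1.9820
Minimum integer c = ⌊1.9820⌋ + 1 = 2
Check: 2·22.24 = 44.48 > 44.08, while 1·22.24 = 22.24 ≤ 44.08

Final: 2 servers


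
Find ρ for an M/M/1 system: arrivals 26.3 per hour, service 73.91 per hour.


ρ = λ/μ = 26.3/73.91 = 0.3558

Final: 0.3558


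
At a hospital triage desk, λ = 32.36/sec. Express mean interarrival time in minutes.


Mean interarrival time = 1/λ = 1/32.36 second = 0.03090 second
In minutes: 0.03090 × 0.0166667 = 0.0005150 min

Final: 0.0005150 min


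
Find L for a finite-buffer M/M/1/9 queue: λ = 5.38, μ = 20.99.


ρ = 5.38/20.99 = 0.2563
L = ρ[1 − (K+1)ρ^K + Kρ^(K+1)] / [(1−ρ)(1−ρ^(K+1))]
Numerator: 0.2563·(1 − 10·0.000004775 + 9·0.000001224) = 0.256303
Denominator: (0.7437)·(0.999999) = 0.743687
L = 0.256303/0.743687 = 0.3446

Final: 0.3446


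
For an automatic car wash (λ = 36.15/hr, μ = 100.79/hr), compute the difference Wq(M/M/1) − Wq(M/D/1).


ρ = 36.15/100.79 = 0.3587
Wq(M/M/1) = ρ/(μ−λ) = 0.3587/64.64 = 0.005549 hr
Wq(M/D/1) = ρ/(2(μ−λ)) = 0.002774 hr
Savings = 0.005549 − 0.002774 = 0.002774 hr

Final: 0.002774 hr


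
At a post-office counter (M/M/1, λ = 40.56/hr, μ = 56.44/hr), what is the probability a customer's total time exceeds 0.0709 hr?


W ~ Exponential(μ−λ) for M/M/1.
μ − λ = 56.44 − 40.56 = 15.8800
P(W > t) = e^{−(μ−λ)t} = e^{−1.1259} = 0.324363

Final: 0.324363


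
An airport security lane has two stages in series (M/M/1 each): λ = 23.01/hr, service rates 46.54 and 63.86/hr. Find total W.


Each node sees arrival rate λ = 23.01/hr (tandem ⇒ throughput preserved).
W₁ = 1/(μ₁−λ) = 1/(46.54−23.01) = 0.04250 hr
W₂ = 1/(μ₂−λ) = 1/(63.86−23.01) = 0.02448 hr
W_total = W₁ + W₂ = 0.04250 + 0.02448 = 0.06698 hr

Final: 0.06698 hr


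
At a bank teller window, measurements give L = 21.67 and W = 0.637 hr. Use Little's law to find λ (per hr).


λ = L/W = 21.67/0.637 = 34.0188 /hr

Final: 34.0188 /hr


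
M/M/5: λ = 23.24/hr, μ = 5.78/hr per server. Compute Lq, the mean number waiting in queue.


a = λ/μ = 4.0208; ρ = a/5 = 0.8042
P₀ = 0.012572
Lq = P₀·a^c·ρ / (c!·(1−ρ)²) = 0.012572·1050.85169·0.8042/(120·0.03836)
= 2.30817

Final: 2.30817


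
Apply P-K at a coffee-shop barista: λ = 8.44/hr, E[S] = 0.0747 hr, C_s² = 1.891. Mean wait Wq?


ρ = λ·E[S] = 8.44·0.0747 = 0.6305
E[S²] = E[S]²(1+C_s²) = 0.0747²·(1+1.891) = 0.016132
Wq = λ·E[S²]/(2(1−ρ)) = 8.44·0.016132/(2·0.3695) = 0.18423 hr

Final: 0.18423 hr


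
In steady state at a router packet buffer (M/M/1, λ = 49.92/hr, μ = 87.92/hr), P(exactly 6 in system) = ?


ρ = 49.92/87.92 = 0.5678
P_n = (1−ρ)·ρ^n = (1 − 0.5678)·0.5678^6 = 0.4322·0.033506 = 0.014482

Final: 0.014482


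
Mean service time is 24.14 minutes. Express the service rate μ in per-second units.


μ = 1/(service time) in consistent units.
1 second = 0.0166667 min, so μ = 0.0166667/24.14 = 0.0006904 per second

Final: 0.0006904 /sec


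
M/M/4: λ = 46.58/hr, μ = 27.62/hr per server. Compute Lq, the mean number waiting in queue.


a = λ/μ = 1.6865; ρ = a/4 = 0.4216
P₀ = 0.182126
Lq = P₀·a^c·ρ / (c!·(1−ρ)²) = 0.182126·8.08916·0.4216/(24·0.33453)
= 0.07737

Final: 0.07737


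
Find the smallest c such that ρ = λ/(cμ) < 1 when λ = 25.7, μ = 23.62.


Stability requires cμ > λ ⇔ c > λ/μ.
λ/μ = 25.7/23.62 = 1.0881
Minimum integer c = ⌊1.0881⌋ + 1 = 2
Check: 2·23.62 = 47.24 > 25.7, while 1·23.62 = 23.62 ≤ 25.7

Final: 2 servers


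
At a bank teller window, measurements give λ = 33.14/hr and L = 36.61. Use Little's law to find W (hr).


W = L/λ = 36.61/33.14 = 1.1047 hr

Final: 1.1047 hr


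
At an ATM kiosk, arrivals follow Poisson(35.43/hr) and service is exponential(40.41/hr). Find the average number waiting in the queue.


ρ = 35.43/40.41 = 0.8768
Lq = ρ²/(1−ρ) = 0.7687/0.1232 = 6.2377

Final: 6.2377


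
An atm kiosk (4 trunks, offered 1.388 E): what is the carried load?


B(4,1.388) = 0.039136 (Erlang-B)
Carried load = a(1 − B) = 1.388·(1 − 0.039136) = 1.388·0.960864 = 1.3337 E

Final: 1.3337 Erlangs


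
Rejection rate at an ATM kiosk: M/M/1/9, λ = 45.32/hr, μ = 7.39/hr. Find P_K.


ρ = λ/μ = 45.32/7.39 = 6.1326
P_K = (1−ρ)ρ^K/(1−ρ^(K+1)) = (-5.1326·12268999.963487)/(1 − 75241011.954698)
= -62972011.991211/-75241010.954698 = 0.836937

Final: 0.836937


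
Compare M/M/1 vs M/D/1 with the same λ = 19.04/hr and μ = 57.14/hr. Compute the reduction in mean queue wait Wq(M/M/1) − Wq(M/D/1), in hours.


ρ = 19.04/57.14 = 0.3332
Wq(M/M/1) = ρ/(μ−λ) = 0.3332/38.10 = 0.008746 hr
Wq(M/D/1) = ρ/(2(μ−λ)) = 0.004373 hr
Savings = 0.008746 − 0.004373 = 0.004373 hr

Final: 0.004373 hr


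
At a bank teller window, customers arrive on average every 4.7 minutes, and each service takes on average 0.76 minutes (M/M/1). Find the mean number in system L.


λ = 60/4.7 = 12.7660 /hr
μ = 60/0.76 = 78.9474 /hr
ρ = λ/μ = 12.7660/78.9474 = 0.1617
L = ρ/(1−ρ) = 0.1617/0.8383 = 0.1929

Final: 0.1929


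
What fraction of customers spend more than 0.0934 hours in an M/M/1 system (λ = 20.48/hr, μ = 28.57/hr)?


W ~ Exponential(μ−λ) for M/M/1.
μ − λ = 28.57 − 20.48 = 8.0900
P(W > t) = e^{−(μ−λ)t} = e^{−0.7556} = 0.469726

Final: 0.469726


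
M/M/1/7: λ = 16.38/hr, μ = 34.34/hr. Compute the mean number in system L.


ρ = 16.38/34.34 = 0.4770
L = ρ[1 − (K+1)ρ^K + Kρ^(K+1)] / [(1−ρ)(1−ρ^(K+1))]
Numerator: 0.4770·(1 − 8·0.005618 + 7·0.002680) = 0.464504
Denominator: (0.5230)·(0.997320) = 0.521604
L = 0.464504/0.521604 = 0.8905

Final: 0.8905


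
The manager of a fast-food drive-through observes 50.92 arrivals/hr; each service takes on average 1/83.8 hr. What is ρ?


ρ = λ/μ = 50.92/83.8 = 0.6076

Final: 0.6076


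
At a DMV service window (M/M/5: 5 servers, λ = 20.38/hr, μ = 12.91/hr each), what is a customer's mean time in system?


a = 1.5786; ρ = 0.3157; P₀ = 0.205826
Lq = P₀·a^c·ρ/(c!(1−ρ)²) = 0.01134
Wq = Lq/λ = 0.01134/20.38 = 0.0005564 hr
W = Wq + 1/μ = 0.0005564 + 0.07746 = 0.07802 hr

Final: 0.07802 hr


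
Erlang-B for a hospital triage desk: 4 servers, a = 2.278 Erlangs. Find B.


B(c,a) = (a^c/c!) / Σ_{k=0}^{c} a^k/k!
a^4/4! = 1.122028
Σ terms (k=0..4): 1.00000 + 2.27800 + 2.59464 + 1.97020 + 1.12203 = 8.964868
B = 1.122028/8.964868 = 0.125158

Final: 0.125158


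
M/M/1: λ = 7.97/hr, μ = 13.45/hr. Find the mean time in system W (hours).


W = 1/(μ−λ) = 1/(13.45 − 7.97) = 1/5.48 = 0.1825 hr

Final: 0.1825 hr


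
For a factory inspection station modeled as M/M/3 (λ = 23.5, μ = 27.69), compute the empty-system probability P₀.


a = λ/μ = 23.5/27.69 = 0.8487; ρ = a/c = 0.2829
Σ_{k=0}^{2} a^k/k! (terms k=0..2) = 1.00000 + 0.84868 + 0.36013 = 2.20881
Tail: a^3/(3!(1−ρ)) = 0.61127/(6·0.7171) = 0.14207
P₀ = 1/(2.20881 + 0.14207) = 1/2.35088 = 0.425372

Final: 0.425372


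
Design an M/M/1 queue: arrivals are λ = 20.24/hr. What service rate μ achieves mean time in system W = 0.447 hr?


W = 1/(μ−λ) ⇒ μ − λ = 1/W = 1/0.447 = 2.2371
μ = λ + 1/W = 20.24 + 2.2371 = 22.4771 per hr

Final: 22.4771 /hr


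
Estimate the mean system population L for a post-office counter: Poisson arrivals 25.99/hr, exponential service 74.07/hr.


ρ = λ/μ = 25.99/74.07 = 0.3509
L = ρ/(1−ρ) = 0.3509/(1 − 0.3509) = 0.3509/0.6491 = 0.5406

Final: 0.5406


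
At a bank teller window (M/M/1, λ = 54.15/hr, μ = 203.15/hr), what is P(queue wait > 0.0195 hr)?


ρ = 54.15/203.15 = 0.2666
P(Wq > t) = ρ·e^{−(μ−λ)t} = 0.2666·e^{−2.9055}
= 0.2666·0.054721 = 0.014586

Final: 0.014586


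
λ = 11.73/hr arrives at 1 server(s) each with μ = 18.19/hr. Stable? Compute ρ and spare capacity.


Total capacity cμ = 1·18.19 = 18.19/hr
ρ = λ/(cμ) = 11.73/18.19 = 0.6449
Stable ⇔ ρ < 1: YES
Spare capacity = cμ − λ = 18.19 − 11.73 = 6.46/hr

Final: ρ = 0.6449; stable; margin = 6.46/hr


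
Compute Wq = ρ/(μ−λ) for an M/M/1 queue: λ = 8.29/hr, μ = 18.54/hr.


ρ = 8.29/18.54 = 0.4471
Wq = ρ/(μ−λ) = 0.4471/(18.54 − 8.29) = 0.4471/10.25 = 0.04362 hr

Final: 0.04362 hr


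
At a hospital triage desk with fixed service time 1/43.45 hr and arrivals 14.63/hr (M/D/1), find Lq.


ρ = 14.63/43.45 = 0.3367
M/D/1: Lq = ρ²/(2(1−ρ)) = 0.1134/(2·0.6633) = 0.08546

Final: 0.08546


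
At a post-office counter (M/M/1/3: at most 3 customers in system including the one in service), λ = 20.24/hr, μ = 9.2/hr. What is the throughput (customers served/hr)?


ρ = 2.2000; P_K = (1−ρ)ρ^3/(1−ρ^4) = 0.569777
λ_eff = λ(1 − P_K) = 20.24·(1 − 0.569777) = 20.24·0.430223 = 8.7077 /hr

Final: 8.7077 /hr


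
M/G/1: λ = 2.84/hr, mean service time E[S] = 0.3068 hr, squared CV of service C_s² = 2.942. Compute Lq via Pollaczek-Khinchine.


ρ = λ·E[S] = 2.84·0.3068 = 0.8713
Lq = ρ²(1+C_s²)/(2(1−ρ)) = 0.7592·(1+2.942)/(2·0.1287)
= 0.7592·3.9420/0.2574 = 11.62776

Final: 11.62776


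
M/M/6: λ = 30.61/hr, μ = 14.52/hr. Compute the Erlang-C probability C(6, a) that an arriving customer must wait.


a = λ/μ = 2.1081; ρ = a/6 = 0.3514
P₀ = 0.121218 (from M/M/c formula)
C(c,a) = [a^c/(c!(1−ρ))]·P₀ = [87.77691/(720·0.6486)]·0.121218
= 0.18795·0.121218 = 0.022783

Final: 0.022783


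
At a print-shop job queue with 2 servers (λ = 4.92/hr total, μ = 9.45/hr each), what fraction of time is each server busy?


ρ = λ/(cμ) = 4.92/(2·9.45) = 4.92/18.90 = 0.2603

Final: 0.2603


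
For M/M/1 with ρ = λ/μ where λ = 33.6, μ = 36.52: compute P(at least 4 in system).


ρ = 33.6/36.52 = 0.9200
P(N ≥ n) = ρ^n = 0.9200^4 = 0.716529

Final: 0.716529


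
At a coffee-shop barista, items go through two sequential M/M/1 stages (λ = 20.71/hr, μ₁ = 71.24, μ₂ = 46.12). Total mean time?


Each node sees arrival rate λ = 20.71/hr (tandem ⇒ throughput preserved).
W₁ = 1/(μ₁−λ) = 1/(71.24−20.71) = 0.01979 hr
W₂ = 1/(μ₂−λ) = 1/(46.12−20.71) = 0.03935 hr
W_total = W₁ + W₂ = 0.01979 + 0.03935 = 0.05914 hr

Final: 0.05914 hr


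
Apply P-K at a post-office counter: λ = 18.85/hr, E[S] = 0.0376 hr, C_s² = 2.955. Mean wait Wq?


ρ = λ·E[S] = 18.85·0.0376 = 0.7088
E[S²] = E[S]²(1+C_s²) = 0.0376²·(1+2.955) = 0.005591
Wq = λ·E[S²]/(2(1−ρ)) = 18.85·0.005591/(2·0.2912) = 0.18095 hr

Final: 0.18095 hr


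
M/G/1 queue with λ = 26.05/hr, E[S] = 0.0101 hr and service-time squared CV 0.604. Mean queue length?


ρ = λ·E[S] = 26.05·0.0101 = 0.2631
Lq = ρ²(1+C_s²)/(2(1−ρ)) = 0.06922·(1+0.604)/(2·0.7369)
= 0.06922·1.6040/1.4738 = 0.07534

Final: 0.07534


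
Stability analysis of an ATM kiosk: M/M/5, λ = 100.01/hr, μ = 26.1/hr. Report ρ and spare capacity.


Total capacity cμ = 5·26.1 = 130.50/hr
ρ = λ/(cμ) = 100.01/130.50 = 0.7664
Stable ⇔ ρ < 1: YES
Spare capacity = cμ − λ = 130.50 − 100.01 = 30.49/hr

Final: ρ = 0.7664; stable; margin = 30.49/hr


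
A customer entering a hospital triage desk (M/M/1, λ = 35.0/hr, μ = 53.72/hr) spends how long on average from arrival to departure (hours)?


W = 1/(μ−λ) = 1/(53.72 − 35.0) = 1/18.72 = 0.05342 hr

Final: 0.05342 hr


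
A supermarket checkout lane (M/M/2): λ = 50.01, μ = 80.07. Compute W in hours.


a = 0.6246; ρ = 0.3123; P₀ = 0.524054
Lq = P₀·a^c·ρ/(c!(1−ρ)²) = 0.06749
Wq = Lq/λ = 0.06749/50.01 = 0.001350 hr
W = Wq + 1/μ = 0.001350 + 0.01249 = 0.01384 hr

Final: 0.01384 hr


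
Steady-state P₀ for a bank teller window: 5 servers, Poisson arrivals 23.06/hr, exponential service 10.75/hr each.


a = λ/μ = 23.06/10.75 = 2.1451; ρ = a/c = 0.4290
Σ_{k=0}^{4} a^k/k! (terms k=0..4) = 1.00000 + 2.14512 + 2.30076 + 1.64513 + 0.88225 = 7.97326
Tail: a^5/(5!(1−ρ)) = 45.42074/(120·0.5710) = 0.66291
P₀ = 1/(7.97326 + 0.66291) = 1/8.63617 = 0.115792

Final: 0.115792


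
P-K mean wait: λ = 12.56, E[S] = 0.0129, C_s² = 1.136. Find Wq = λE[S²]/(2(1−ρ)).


ρ = λ·E[S] = 12.56·0.0129 = 0.1620
E[S²] = E[S]²(1+C_s²) = 0.0129²·(1+1.136) = 0.0003555
Wq = λ·E[S²]/(2(1−ρ)) = 12.56·0.0003555/(2·0.8380) = 0.002664 hr

Final: 0.002664 hr


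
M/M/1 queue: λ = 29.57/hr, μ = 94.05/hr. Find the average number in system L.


ρ = λ/μ = 29.57/94.05 = 0.3144
L = ρ/(1−ρ) = 0.3144/(1 − 0.3144) = 0.3144/0.6856 = 0.4586

Final: 0.4586


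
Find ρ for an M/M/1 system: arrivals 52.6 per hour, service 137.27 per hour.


ρ = λ/μ = 52.6/137.27 = 0.3832

Final: 0.3832


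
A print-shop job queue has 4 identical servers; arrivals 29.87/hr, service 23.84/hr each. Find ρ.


ρ = λ/(cμ) = 29.87/(4·23.84) = 29.87/95.36 = 0.3132

Final: 0.3132


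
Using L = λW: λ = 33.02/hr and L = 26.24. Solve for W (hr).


W = L/λ = 26.24/33.02 = 0.7947 hr

Final: 0.7947 hr


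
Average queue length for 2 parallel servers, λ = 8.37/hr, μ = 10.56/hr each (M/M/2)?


a = λ/μ = 0.7926; ρ = a/2 = 0.3963
P₀ = 0.432350
Lq = P₀·a^c·ρ / (c!·(1−ρ)²) = 0.432350·0.62824·0.3963/(2·0.36445)
= 0.14768

Final: 0.14768


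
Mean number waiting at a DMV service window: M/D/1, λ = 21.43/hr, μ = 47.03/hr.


ρ = 21.43/47.03 = 0.4557
M/D/1: Lq = ρ²/(2(1−ρ)) = 0.2076/(2·0.5443) = 0.19072

Final: 0.19072


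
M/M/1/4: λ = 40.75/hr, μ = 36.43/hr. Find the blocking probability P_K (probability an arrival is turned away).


ρ = λ/μ = 40.75/36.43 = 1.1186
P_K = (1−ρ)ρ^K/(1−ρ^(K+1)) = (-0.1186·1.565575)/(1 − 1.751226)
= -0.185651/-0.751226 = 0.247131

Final: 0.247131


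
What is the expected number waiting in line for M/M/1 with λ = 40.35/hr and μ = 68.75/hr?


ρ = 40.35/68.75 = 0.5869
Lq = ρ²/(1−ρ) = 0.3445/0.4131 = 0.8339

Final: 0.8339


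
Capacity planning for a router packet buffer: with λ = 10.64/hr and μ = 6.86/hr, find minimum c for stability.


Stability requires cμ > λ ⇔ c > λ/μ.
λ/μ = 10.64/6.86 = 1.5510
Minimum integer c = ⌊1.5510⌋ + 1 = 2
Check: 2·6.86 = 13.72 > 10.64, while 1·6.86 = 6.86 ≤ 10.64

Final: 2 servers


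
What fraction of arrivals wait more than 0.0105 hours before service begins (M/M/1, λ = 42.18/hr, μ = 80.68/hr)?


ρ = 42.18/80.68 = 0.5228
P(Wq > t) = ρ·e^{−(μ−λ)t} = 0.5228·e^{−0.4043}
= 0.5228·0.667477 = 0.348961

Final: 0.348961


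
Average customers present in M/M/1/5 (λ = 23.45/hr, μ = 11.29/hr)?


ρ = 23.45/11.29 = 2.0771
L = ρ[1 − (K+1)ρ^K + Kρ^(K+1)] / [(1−ρ)(1−ρ^(K+1))]
Numerator: 2.0771·(1 − 6·38.658458 + 5·80.295911) = 354.198456
Denominator: (-1.0771)·(-79.295911) = 85.406402
L = 354.198456/85.406402 = 4.1472

Final: 4.1472


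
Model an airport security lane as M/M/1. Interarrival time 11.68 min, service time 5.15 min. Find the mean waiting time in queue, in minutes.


λ = 60/11.68 = 5.1370 /hr
μ = 60/5.15 = 11.6505 /hr
ρ = λ/μ = 5.1370/11.6505 = 0.4409
Wq = ρ/(μ−λ) = 0.4409/(11.6505−5.1370) = 0.06769 hr
In minutes: 0.06769·60 = 4.062 min

Final: 4.062 min


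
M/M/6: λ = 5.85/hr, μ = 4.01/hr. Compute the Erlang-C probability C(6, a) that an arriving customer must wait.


a = λ/μ = 1.4589; ρ = a/6 = 0.2431
P₀ = 0.232454 (from M/M/c formula)
C(c,a) = [a^c/(c!(1−ρ))]·P₀ = [9.63982/(720·0.7569)]·0.232454
= 0.01769·0.232454 = 0.004112

Final: 0.004112


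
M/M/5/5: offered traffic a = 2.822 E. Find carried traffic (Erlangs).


B(5,2.822) = 0.095096 (Erlang-B)
Carried load = a(1 − B) = 2.822·(1 − 0.095096) = 2.822·0.904904 = 2.5536 E

Final: 2.5536 Erlangs


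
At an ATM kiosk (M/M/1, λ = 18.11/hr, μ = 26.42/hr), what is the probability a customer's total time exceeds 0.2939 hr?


W ~ Exponential(μ−λ) for M/M/1.
μ − λ = 26.42 − 18.11 = 8.3100
P(W > t) = e^{−(μ−λ)t} = e^{−2.4423} = 0.086960

Final: 0.086960


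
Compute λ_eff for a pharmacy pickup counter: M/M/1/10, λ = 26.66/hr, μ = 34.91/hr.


ρ = 0.7637; P_K = (1−ρ)ρ^10/(1−ρ^11) = 0.016811
λ_eff = λ(1 − P_K) = 26.66·(1 − 0.016811) = 26.66·0.983189 = 26.2118 /hr

Final: 26.2118 /hr


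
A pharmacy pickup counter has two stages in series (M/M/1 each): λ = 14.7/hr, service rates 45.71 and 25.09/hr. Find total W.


Each node sees arrival rate λ = 14.7/hr (tandem ⇒ throughput preserved).
W₁ = 1/(μ₁−λ) = 1/(45.71−14.7) = 0.03225 hr
W₂ = 1/(μ₂−λ) = 1/(25.09−14.7) = 0.09625 hr
W_total = W₁ + W₂ = 0.03225 + 0.09625 = 0.12849 hr

Final: 0.12849 hr


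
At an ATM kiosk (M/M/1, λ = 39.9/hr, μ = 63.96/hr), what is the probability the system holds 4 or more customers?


ρ = 39.9/63.96 = 0.6238
P(N ≥ n) = ρ^n = 0.6238^4 = 0.151446

Final: 0.151446


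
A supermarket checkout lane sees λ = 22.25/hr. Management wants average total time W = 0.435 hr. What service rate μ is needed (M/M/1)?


W = 1/(μ−λ) ⇒ μ − λ = 1/W = 1/0.435 = 2.2989
μ = λ + 1/W = 22.25 + 2.2989 = 24.5489 per hr

Final: 24.5489 /hr


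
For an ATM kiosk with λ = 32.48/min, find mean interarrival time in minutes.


Mean interarrival time = 1/λ = 1/32.48 minute = 0.03079 minute
In minutes: 0.03079 × 1 = 0.03079 min

Final: 0.03079 min


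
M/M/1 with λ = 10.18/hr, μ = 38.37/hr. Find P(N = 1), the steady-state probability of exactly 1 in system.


ρ = 10.18/38.37 = 0.2653
P_n = (1−ρ)·ρ^n = (1 − 0.2653)·0.2653^1 = 0.7347·0.265311 = 0.194921

Final: 0.194921


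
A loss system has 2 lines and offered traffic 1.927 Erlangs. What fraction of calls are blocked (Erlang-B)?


B(c,a) = (a^c/c!) / Σ_{k=0}^{c} a^k/k!
a^2/2! = 1.856665
Σ terms (k=0..2): 1.00000 + 1.92700 + 1.85666 = 4.783665
B = 1.856665/4.783665 = 0.388126

Final: 0.388126


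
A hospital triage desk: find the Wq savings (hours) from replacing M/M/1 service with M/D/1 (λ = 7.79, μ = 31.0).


ρ = 7.79/31.0 = 0.2513
Wq(M/M/1) = ρ/(μ−λ) = 0.2513/23.21 = 0.01083 hr
Wq(M/D/1) = ρ/(2(μ−λ)) = 0.005413 hr
Savings = 0.01083 − 0.005413 = 0.005413 hr

Final: 0.005413 hr


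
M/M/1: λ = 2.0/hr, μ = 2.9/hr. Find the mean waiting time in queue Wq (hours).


ρ = 2.0/2.9 = 0.6897
Wq = ρ/(μ−λ) = 0.6897/(2.9 − 2.0) = 0.6897/0.9000 = 0.7663 hr

Final: 0.7663 hr


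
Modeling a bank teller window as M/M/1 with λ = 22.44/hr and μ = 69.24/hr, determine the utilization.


ρ = λ/μ = 22.44/69.24 = 0.3241

Final: 0.3241


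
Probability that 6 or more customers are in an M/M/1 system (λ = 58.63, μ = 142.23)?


ρ = 58.63/142.23 = 0.4122
P(N ≥ n) = ρ^n = 0.4122^6 = 0.004907

Final: 0.004907


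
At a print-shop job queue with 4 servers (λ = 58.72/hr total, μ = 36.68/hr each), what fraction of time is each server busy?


ρ = λ/(cμ) = 58.72/(4·36.68) = 58.72/146.72 = 0.4002

Final: 0.4002
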